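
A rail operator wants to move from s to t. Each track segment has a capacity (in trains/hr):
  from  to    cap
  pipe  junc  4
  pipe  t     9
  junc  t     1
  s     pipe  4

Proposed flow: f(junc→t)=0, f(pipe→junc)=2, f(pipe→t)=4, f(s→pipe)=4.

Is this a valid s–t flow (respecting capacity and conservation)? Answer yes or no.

Conservation fails at pipe: inflow 4 ≠ outflow 6.

No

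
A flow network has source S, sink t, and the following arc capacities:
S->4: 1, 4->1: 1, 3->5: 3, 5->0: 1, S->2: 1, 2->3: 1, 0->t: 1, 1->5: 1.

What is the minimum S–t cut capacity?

Max flow = 1 (via 1 augmenting path).
In the residual at optimum, the set reachable from S is {1, 2, 3, 4, 5, S}.
Cut edges: 5->0 (cap 1). Sum = 1.

1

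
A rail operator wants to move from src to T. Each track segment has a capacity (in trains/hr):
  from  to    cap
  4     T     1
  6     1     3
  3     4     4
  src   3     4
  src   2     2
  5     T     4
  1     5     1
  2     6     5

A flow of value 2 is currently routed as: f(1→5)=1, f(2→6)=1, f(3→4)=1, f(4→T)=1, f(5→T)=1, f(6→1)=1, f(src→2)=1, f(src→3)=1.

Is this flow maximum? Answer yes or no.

Yes

Residual reachable from src: {1, 2, 3, 4, 6, src}; T is not reachable.
Saturated cut: 1→5, 4→T with total capacity 2 = current flow value. Flow is maximum.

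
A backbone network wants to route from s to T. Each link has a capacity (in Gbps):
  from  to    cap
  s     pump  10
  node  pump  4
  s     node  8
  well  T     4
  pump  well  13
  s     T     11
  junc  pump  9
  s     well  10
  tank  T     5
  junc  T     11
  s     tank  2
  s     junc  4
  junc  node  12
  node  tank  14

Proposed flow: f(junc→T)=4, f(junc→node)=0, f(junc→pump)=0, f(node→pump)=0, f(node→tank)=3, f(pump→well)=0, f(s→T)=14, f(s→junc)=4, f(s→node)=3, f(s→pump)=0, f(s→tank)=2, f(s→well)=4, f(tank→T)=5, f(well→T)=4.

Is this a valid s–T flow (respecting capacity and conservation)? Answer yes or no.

Capacity violated on s→T: flow 14 > capacity 11.

No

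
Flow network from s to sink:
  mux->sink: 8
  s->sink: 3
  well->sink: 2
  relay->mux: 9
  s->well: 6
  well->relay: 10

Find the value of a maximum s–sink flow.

9

Augment s->sink: bottleneck 3. Total 3.
Augment s->well->sink: bottleneck 2. Total 5.
Augment s->well->relay->mux->sink: bottleneck 4. Total 9.
No augmenting path remains in the residual graph.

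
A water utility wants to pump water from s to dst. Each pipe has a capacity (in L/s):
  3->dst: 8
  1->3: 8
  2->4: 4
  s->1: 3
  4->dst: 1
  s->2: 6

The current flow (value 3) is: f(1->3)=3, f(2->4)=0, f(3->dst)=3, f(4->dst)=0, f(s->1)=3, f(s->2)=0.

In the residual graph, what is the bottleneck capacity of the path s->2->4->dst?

1

Residual capacities along the path: s->2: 6, 2->4: 4, 4->dst: 1.
Minimum is 1.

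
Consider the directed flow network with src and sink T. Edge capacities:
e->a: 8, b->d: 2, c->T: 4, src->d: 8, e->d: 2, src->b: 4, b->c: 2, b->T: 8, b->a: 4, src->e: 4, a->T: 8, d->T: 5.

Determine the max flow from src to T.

Augment src->b->T: bottleneck 4. Total 4.
Augment src->d->T: bottleneck 5. Total 9.
Augment src->e->a->T: bottleneck 4. Total 13.
No augmenting path remains in the residual graph.

13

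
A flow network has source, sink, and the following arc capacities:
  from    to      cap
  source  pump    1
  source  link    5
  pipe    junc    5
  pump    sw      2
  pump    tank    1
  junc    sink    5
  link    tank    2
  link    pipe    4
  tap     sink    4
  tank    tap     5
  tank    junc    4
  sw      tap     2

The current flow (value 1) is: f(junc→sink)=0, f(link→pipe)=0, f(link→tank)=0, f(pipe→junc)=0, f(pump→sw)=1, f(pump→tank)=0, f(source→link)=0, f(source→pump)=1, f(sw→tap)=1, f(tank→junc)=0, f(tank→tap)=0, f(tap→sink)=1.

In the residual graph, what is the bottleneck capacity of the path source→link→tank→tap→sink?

Residual capacities along the path: source→link: 5, link→tank: 2, tank→tap: 5, tap→sink: 3.
Minimum is 2.

2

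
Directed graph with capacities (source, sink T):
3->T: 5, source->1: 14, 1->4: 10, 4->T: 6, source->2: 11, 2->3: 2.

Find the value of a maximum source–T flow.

Augment source->1->4->T: bottleneck 6. Total 6.
Augment source->2->3->T: bottleneck 2. Total 8.
No augmenting path remains in the residual graph.

8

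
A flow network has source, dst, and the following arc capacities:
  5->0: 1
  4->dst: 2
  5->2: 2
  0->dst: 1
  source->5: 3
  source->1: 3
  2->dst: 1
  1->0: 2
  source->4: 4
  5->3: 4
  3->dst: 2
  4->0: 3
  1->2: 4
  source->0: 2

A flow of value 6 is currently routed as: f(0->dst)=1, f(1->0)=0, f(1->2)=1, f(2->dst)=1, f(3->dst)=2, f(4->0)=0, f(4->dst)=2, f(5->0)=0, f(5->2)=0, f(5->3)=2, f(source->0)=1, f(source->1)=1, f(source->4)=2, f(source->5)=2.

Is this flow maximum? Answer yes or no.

Yes

Residual reachable from source: {0, 1, 2, 3, 4, 5, source}; dst is not reachable.
Saturated cut: 4->dst, 0->dst, 3->dst, 2->dst with total capacity 6 = current flow value. Flow is maximum.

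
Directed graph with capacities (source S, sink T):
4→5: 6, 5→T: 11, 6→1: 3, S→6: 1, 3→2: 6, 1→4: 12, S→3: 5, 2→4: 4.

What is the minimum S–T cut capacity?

5

Max flow = 5 (via 2 augmenting paths).
In the residual at optimum, the set reachable from S is {2, 3, S}.
Cut edges: S→6 (cap 1), 2→4 (cap 4). Sum = 5.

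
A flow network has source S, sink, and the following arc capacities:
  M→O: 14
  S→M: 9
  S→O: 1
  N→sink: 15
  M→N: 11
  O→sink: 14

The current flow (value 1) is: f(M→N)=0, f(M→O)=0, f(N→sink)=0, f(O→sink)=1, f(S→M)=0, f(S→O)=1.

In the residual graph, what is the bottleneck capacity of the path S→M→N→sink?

Residual capacities along the path: S→M: 9, M→N: 11, N→sink: 15.
Minimum is 9.

9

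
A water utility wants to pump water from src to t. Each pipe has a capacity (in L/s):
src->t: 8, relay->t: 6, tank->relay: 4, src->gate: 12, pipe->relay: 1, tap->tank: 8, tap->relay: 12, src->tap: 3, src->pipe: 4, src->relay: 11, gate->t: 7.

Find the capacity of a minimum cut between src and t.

Max flow = 21 (via 3 augmenting paths).
In the residual at optimum, the set reachable from src is {gate, pipe, relay, src, tank, tap}.
Cut edges: src->t (cap 8), gate->t (cap 7), relay->t (cap 6). Sum = 21.

21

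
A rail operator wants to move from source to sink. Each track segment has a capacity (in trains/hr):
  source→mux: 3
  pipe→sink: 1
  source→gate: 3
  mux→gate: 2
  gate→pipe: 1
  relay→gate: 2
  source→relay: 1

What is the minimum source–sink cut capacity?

Max flow = 1 (via 1 augmenting path).
In the residual at optimum, the set reachable from source is {gate, mux, relay, source}.
Cut edges: gate→pipe (cap 1). Sum = 1.

1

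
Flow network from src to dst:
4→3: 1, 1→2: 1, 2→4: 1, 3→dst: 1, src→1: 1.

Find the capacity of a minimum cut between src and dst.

Max flow = 1 (via 1 augmenting path).
In the residual at optimum, the set reachable from src is {src}.
Cut edges: src→1 (cap 1). Sum = 1.

1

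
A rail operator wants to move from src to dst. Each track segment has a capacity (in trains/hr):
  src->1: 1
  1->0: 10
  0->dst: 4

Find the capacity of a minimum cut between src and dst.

Max flow = 1 (via 1 augmenting path).
In the residual at optimum, the set reachable from src is {src}.
Cut edges: src->1 (cap 1). Sum = 1.

1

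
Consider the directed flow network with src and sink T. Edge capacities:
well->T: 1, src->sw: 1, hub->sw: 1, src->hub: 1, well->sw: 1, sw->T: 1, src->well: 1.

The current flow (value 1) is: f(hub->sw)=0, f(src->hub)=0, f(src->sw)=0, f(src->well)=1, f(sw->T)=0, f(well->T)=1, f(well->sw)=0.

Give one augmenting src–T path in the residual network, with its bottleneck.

src->sw->T, bottleneck 1

Residual along src->sw->T: src->sw: 1, sw->T: 1.
Bottleneck = min = 1.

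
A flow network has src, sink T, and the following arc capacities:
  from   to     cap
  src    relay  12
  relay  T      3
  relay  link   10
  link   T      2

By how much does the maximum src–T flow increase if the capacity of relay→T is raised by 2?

2

Original max flow = 5.
After raising cap(relay→T), augmenting paths through that edge carry 2 more units.
New max flow = 7. Increase = 2.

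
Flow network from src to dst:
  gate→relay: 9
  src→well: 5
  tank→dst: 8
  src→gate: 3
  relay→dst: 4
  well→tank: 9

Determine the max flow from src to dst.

8

Augment src→well→tank→dst: bottleneck 5. Total 5.
Augment src→gate→relay→dst: bottleneck 3. Total 8.
No augmenting path remains in the residual graph.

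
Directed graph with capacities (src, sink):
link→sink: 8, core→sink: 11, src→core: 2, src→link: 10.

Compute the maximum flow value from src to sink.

Augment src→link→sink: bottleneck 8. Total 8.
Augment src→core→sink: bottleneck 2. Total 10.
No augmenting path remains in the residual graph.

10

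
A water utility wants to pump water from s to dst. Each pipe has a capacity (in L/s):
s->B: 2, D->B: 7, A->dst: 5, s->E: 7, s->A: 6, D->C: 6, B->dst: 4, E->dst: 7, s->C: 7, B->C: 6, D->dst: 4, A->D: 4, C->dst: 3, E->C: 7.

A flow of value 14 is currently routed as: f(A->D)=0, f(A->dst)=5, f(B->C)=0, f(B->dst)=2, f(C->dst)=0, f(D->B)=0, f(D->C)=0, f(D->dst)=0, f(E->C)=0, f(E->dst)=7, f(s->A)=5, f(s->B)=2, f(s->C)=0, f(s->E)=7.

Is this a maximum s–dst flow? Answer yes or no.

No

Residual path s->C->dst has bottleneck 3 > 0.
Pushing 3 along it raises the flow to 17, so the given flow is not maximum.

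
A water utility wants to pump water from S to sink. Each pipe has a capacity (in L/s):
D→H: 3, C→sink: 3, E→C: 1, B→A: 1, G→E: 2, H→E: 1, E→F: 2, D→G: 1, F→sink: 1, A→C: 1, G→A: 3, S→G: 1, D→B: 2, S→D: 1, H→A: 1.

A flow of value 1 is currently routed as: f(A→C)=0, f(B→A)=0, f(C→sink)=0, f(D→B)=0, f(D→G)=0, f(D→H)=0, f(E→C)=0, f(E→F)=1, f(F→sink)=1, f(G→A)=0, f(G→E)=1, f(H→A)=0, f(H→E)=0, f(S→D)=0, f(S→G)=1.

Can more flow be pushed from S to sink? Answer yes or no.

Yes

Residual path S→D→G→E→C→sink has bottleneck 1 > 0.
Pushing 1 along it raises the flow to 2, so the given flow is not maximum.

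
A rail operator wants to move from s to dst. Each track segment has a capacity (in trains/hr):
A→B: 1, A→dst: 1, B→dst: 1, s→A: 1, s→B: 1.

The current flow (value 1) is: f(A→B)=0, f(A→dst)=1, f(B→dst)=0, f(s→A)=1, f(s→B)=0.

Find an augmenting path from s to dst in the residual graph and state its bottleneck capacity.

Residual along s→B→dst: s→B: 1, B→dst: 1.
Bottleneck = min = 1.

s→B→dst, bottleneck 1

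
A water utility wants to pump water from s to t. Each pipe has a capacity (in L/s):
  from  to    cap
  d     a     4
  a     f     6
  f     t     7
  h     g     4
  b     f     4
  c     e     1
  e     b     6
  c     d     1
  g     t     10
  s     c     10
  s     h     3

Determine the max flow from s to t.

5

Augment s->h->g->t: bottleneck 3. Total 3.
Augment s->c->d->a->f->t: bottleneck 1. Total 4.
Augment s->c->e->b->f->t: bottleneck 1. Total 5.
No augmenting path remains in the residual graph.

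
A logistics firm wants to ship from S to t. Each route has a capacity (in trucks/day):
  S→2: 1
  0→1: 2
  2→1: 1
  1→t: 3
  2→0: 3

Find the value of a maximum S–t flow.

1

Augment S→2→1→t: bottleneck 1. Total 1.
No augmenting path remains in the residual graph.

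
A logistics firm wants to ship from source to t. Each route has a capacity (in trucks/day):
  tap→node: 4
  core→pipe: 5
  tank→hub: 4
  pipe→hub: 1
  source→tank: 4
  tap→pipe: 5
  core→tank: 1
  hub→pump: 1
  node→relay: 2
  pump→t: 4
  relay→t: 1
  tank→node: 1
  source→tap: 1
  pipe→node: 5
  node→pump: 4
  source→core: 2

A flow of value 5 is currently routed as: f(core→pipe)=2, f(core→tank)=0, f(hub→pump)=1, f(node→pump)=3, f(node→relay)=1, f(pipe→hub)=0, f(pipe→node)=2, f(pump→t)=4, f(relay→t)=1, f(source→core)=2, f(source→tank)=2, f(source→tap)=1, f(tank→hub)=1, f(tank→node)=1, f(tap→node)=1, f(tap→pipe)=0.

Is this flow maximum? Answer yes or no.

Yes

Residual reachable from source: {hub, source, tank}; t is not reachable.
Saturated cut: source→core, source→tap, tank→node, hub→pump with total capacity 5 = current flow value. Flow is maximum.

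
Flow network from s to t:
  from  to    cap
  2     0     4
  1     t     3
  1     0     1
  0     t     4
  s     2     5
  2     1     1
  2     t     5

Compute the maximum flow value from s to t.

5

Augment s→2→t: bottleneck 5. Total 5.
No augmenting path remains in the residual graph.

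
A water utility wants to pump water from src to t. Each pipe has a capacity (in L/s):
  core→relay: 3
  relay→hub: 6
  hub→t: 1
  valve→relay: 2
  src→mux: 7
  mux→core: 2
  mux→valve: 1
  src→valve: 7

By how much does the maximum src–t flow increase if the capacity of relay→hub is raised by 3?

0

Original max flow = 1.
Edge relay→hub does not cross the min cut (source side {core, hub, mux, relay, src, valve}), so extra capacity there cannot help.
New max flow = 1. Increase = 0.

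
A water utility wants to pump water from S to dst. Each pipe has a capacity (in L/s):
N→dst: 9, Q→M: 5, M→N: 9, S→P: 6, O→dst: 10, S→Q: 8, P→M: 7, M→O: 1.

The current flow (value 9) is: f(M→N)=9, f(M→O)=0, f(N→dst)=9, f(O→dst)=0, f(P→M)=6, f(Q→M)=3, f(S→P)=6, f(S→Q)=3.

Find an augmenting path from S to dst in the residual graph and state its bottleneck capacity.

S→Q→M→O→dst, bottleneck 1

Residual along S→Q→M→O→dst: S→Q: 5, Q→M: 2, M→O: 1, O→dst: 10.
Bottleneck = min = 1.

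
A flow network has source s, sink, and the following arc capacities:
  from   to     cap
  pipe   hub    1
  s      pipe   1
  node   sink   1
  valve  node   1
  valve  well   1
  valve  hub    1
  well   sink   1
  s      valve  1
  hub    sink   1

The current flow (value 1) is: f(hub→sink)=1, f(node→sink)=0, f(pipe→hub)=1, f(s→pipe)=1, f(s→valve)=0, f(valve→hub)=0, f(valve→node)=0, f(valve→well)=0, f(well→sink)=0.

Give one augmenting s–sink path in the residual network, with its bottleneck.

s→valve→node→sink, bottleneck 1

Residual along s→valve→node→sink: s→valve: 1, valve→node: 1, node→sink: 1.
Bottleneck = min = 1.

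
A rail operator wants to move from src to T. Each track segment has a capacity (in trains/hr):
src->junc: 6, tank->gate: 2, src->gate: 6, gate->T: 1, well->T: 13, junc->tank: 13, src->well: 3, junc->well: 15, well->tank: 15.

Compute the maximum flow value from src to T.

10

Augment src->well->T: bottleneck 3. Total 3.
Augment src->gate->T: bottleneck 1. Total 4.
Augment src->junc->well->T: bottleneck 6. Total 10.
No augmenting path remains in the residual graph.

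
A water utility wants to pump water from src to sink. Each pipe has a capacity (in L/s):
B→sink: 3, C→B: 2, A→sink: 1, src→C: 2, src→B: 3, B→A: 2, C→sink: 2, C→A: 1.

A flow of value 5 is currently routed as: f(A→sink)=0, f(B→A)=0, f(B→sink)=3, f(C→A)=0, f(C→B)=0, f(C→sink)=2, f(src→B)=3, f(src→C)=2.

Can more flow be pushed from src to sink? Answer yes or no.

No

Residual reachable from src: {src}; sink is not reachable.
Saturated cut: src→C, src→B with total capacity 5 = current flow value. Flow is maximum.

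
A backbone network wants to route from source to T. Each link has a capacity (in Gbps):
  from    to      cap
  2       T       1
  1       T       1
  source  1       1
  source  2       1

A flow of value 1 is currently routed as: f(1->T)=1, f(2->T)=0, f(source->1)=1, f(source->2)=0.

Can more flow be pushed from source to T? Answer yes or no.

Residual path source->2->T has bottleneck 1 > 0.
Pushing 1 along it raises the flow to 2, so the given flow is not maximum.

Yes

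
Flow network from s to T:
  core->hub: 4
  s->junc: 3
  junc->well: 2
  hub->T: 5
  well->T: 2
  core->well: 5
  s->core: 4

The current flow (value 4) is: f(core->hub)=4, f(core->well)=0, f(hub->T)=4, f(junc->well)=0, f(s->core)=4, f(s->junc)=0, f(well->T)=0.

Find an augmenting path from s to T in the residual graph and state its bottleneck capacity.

Residual along s->junc->well->T: s->junc: 3, junc->well: 2, well->T: 2.
Bottleneck = min = 2.

s->junc->well->T, bottleneck 2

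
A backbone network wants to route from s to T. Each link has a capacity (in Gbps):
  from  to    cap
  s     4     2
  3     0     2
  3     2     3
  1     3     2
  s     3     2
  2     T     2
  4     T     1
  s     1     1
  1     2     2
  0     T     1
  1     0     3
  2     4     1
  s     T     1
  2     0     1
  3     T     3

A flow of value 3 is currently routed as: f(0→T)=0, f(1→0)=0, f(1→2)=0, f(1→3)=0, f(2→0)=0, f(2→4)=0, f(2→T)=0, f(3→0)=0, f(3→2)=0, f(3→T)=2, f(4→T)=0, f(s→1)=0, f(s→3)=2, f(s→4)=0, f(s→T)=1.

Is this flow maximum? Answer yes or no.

Residual path s→4→T has bottleneck 1 > 0.
Pushing 1 along it raises the flow to 4, so the given flow is not maximum.

No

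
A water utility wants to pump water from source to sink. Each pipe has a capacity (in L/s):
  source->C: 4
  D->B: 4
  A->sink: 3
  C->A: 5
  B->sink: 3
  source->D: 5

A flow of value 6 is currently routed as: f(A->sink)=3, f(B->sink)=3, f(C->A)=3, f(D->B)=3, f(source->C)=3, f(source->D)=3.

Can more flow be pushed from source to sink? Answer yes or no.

No

Residual reachable from source: {A, B, C, D, source}; sink is not reachable.
Saturated cut: A->sink, B->sink with total capacity 6 = current flow value. Flow is maximum.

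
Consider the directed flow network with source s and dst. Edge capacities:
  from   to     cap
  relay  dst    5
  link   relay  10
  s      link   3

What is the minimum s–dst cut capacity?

3

Max flow = 3 (via 1 augmenting path).
In the residual at optimum, the set reachable from s is {s}.
Cut edges: s->link (cap 3). Sum = 3.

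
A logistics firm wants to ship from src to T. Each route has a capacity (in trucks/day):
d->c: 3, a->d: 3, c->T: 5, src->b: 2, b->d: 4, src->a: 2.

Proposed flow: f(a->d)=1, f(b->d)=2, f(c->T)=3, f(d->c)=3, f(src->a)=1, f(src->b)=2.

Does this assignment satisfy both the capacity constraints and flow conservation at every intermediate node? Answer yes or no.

Every edge has 0 ≤ f(e) ≤ cap(e).
At each intermediate node, inflow equals outflow.

Yes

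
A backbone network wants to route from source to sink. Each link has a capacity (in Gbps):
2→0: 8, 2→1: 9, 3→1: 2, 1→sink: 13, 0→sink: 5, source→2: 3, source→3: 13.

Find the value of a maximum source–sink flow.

Augment source→3→1→sink: bottleneck 2. Total 2.
Augment source→2→1→sink: bottleneck 3. Total 5.
No augmenting path remains in the residual graph.

5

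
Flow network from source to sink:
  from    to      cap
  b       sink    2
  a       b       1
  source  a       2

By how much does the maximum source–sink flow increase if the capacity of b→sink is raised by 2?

Original max flow = 1.
Edge b→sink does not cross the min cut (source side {a, source}), so extra capacity there cannot help.
New max flow = 1. Increase = 0.

0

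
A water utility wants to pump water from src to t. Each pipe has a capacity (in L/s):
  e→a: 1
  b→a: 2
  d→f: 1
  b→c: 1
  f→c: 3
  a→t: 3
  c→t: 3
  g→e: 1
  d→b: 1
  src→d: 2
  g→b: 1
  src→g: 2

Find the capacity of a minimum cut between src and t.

Max flow = 4 (via 4 augmenting paths).
In the residual at optimum, the set reachable from src is {src}.
Cut edges: src→g (cap 2), src→d (cap 2). Sum = 4.

4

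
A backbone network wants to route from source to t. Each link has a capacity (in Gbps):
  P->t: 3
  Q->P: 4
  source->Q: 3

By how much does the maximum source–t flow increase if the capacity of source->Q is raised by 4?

Original max flow = 3.
Even with extra capacity on source->Q, another cut of capacity 3 remains binding.
New max flow = 3. Increase = 0.

0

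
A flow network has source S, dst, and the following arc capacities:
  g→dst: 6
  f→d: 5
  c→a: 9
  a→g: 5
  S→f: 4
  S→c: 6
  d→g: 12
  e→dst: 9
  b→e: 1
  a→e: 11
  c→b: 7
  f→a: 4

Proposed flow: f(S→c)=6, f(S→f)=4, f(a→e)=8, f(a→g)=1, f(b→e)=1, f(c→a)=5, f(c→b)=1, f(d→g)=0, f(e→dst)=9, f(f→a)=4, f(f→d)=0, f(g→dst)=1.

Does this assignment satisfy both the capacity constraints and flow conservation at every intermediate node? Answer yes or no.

Every edge has 0 ≤ f(e) ≤ cap(e).
At each intermediate node, inflow equals outflow.

Yes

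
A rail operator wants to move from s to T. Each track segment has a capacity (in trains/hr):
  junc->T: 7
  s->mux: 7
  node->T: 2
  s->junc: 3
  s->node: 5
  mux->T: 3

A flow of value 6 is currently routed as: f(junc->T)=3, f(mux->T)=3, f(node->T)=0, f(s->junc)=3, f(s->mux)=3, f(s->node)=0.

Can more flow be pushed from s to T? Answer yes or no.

Residual path s->node->T has bottleneck 2 > 0.
Pushing 2 along it raises the flow to 8, so the given flow is not maximum.

Yes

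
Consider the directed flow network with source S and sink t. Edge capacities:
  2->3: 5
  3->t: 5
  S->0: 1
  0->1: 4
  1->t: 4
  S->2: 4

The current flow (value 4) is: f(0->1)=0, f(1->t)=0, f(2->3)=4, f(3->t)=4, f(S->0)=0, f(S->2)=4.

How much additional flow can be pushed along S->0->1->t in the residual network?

Residual capacities along the path: S->0: 1, 0->1: 4, 1->t: 4.
Minimum is 1.

1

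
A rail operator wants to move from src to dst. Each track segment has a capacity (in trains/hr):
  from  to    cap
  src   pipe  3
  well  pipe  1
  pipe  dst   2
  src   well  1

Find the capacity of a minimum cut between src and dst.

2

Max flow = 2 (via 1 augmenting path).
In the residual at optimum, the set reachable from src is {pipe, src, well}.
Cut edges: pipe->dst (cap 2). Sum = 2.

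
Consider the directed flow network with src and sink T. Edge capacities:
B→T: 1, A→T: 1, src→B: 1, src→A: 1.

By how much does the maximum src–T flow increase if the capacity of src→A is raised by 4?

Original max flow = 2.
Even with extra capacity on src→A, another cut of capacity 2 remains binding.
New max flow = 2. Increase = 0.

0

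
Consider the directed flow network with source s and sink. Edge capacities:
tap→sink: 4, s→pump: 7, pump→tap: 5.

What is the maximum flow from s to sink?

Augment s→pump→tap→sink: bottleneck 4. Total 4.
No augmenting path remains in the residual graph.

4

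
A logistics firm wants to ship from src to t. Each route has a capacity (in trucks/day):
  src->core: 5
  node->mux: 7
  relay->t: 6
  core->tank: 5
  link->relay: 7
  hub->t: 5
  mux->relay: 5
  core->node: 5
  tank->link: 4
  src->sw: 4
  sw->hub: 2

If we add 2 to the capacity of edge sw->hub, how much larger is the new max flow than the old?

Original max flow = 7.
After raising cap(sw->hub), augmenting paths through that edge carry 2 more units.
New max flow = 9. Increase = 2.

2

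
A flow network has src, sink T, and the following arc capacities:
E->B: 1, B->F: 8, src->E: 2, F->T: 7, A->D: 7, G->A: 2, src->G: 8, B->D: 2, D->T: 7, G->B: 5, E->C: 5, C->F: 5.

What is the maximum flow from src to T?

Augment src->G->A->D->T: bottleneck 2. Total 2.
Augment src->G->B->D->T: bottleneck 2. Total 4.
Augment src->G->B->F->T: bottleneck 3. Total 7.
Augment src->E->B->F->T: bottleneck 1. Total 8.
Augment src->E->C->F->T: bottleneck 1. Total 9.
No augmenting path remains in the residual graph.

9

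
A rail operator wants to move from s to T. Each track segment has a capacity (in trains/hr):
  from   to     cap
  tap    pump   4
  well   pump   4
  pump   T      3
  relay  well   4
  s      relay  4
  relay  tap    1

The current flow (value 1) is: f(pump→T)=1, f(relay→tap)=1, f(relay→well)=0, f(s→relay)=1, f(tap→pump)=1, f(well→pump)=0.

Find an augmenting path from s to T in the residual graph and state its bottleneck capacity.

s→relay→well→pump→T, bottleneck 2

Residual along s→relay→well→pump→T: s→relay: 3, relay→well: 4, well→pump: 4, pump→T: 2.
Bottleneck = min = 2.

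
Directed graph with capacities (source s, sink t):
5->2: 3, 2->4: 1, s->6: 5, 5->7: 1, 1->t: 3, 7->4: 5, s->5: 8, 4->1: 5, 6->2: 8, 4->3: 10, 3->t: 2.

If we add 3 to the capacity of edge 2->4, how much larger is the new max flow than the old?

Original max flow = 2.
After raising cap(2->4), augmenting paths through that edge carry 3 more units.
New max flow = 5. Increase = 3.

3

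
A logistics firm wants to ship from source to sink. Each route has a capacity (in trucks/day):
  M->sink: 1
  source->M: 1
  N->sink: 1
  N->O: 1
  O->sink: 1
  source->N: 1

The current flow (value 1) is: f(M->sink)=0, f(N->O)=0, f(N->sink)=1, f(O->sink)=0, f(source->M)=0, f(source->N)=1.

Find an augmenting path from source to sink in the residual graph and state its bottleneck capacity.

source->M->sink, bottleneck 1

Residual along source->M->sink: source->M: 1, M->sink: 1.
Bottleneck = min = 1.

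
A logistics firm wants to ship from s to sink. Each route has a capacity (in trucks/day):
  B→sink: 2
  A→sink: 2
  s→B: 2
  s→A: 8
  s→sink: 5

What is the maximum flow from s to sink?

Augment s→sink: bottleneck 5. Total 5.
Augment s→A→sink: bottleneck 2. Total 7.
Augment s→B→sink: bottleneck 2. Total 9.
No augmenting path remains in the residual graph.

9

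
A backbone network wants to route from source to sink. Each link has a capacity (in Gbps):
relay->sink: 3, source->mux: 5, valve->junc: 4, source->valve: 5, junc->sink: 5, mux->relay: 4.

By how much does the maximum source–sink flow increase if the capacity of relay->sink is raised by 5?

1

Original max flow = 7.
After raising cap(relay->sink), augmenting paths through that edge carry 1 more unit.
New max flow = 8. Increase = 1.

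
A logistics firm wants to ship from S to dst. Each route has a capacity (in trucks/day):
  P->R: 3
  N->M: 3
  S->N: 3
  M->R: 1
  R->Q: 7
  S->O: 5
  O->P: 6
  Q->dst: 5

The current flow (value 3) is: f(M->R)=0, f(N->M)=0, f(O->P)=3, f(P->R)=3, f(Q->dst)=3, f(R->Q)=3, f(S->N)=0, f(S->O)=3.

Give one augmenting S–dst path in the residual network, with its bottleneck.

S->N->M->R->Q->dst, bottleneck 1

Residual along S->N->M->R->Q->dst: S->N: 3, N->M: 3, M->R: 1, R->Q: 4, Q->dst: 2.
Bottleneck = min = 1.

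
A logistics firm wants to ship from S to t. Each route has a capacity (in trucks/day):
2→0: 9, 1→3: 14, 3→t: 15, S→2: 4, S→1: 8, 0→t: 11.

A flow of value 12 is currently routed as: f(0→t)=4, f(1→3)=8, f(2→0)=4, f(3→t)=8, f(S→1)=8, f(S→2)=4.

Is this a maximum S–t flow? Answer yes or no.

Yes

Residual reachable from S: {S}; t is not reachable.
Saturated cut: S→1, S→2 with total capacity 12 = current flow value. Flow is maximum.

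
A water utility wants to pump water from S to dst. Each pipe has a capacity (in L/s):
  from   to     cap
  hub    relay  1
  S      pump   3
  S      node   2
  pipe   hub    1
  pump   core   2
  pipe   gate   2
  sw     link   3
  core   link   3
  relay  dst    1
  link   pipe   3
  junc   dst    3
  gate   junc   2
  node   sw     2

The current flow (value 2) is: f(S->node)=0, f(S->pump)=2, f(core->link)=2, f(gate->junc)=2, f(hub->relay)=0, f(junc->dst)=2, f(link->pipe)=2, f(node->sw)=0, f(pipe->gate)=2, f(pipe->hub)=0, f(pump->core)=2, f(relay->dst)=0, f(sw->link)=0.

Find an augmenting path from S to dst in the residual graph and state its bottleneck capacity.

S->node->sw->link->pipe->hub->relay->dst, bottleneck 1

Residual along S->node->sw->link->pipe->hub->relay->dst: S->node: 2, node->sw: 2, sw->link: 3, link->pipe: 1, pipe->hub: 1, hub->relay: 1, relay->dst: 1.
Bottleneck = min = 1.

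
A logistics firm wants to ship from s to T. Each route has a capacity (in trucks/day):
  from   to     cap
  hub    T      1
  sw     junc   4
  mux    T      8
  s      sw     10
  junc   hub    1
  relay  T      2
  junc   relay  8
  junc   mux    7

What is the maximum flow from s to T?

Augment s->sw->junc->hub->T: bottleneck 1. Total 1.
Augment s->sw->junc->relay->T: bottleneck 2. Total 3.
Augment s->sw->junc->mux->T: bottleneck 1. Total 4.
No augmenting path remains in the residual graph.

4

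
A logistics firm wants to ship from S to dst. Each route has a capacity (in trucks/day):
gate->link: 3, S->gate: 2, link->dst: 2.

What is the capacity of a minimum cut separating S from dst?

Max flow = 2 (via 1 augmenting path).
In the residual at optimum, the set reachable from S is {S}.
Cut edges: S->gate (cap 2). Sum = 2.

2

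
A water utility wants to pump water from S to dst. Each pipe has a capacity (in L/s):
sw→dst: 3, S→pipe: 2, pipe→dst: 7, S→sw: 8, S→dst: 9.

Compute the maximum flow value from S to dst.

Augment S→dst: bottleneck 9. Total 9.
Augment S→sw→dst: bottleneck 3. Total 12.
Augment S→pipe→dst: bottleneck 2. Total 14.
No augmenting path remains in the residual graph.

14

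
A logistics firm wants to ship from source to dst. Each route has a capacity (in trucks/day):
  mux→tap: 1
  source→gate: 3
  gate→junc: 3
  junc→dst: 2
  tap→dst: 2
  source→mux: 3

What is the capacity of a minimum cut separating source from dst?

3

Max flow = 3 (via 2 augmenting paths).
In the residual at optimum, the set reachable from source is {gate, junc, mux, source}.
Cut edges: mux→tap (cap 1), junc→dst (cap 2). Sum = 3.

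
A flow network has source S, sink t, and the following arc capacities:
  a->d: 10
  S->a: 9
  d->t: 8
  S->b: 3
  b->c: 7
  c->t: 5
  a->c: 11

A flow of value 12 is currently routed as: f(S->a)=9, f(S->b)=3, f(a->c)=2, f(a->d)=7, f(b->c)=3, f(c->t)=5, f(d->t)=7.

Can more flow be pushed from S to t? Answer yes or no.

No

Residual reachable from S: {S}; t is not reachable.
Saturated cut: S->b, S->a with total capacity 12 = current flow value. Flow is maximum.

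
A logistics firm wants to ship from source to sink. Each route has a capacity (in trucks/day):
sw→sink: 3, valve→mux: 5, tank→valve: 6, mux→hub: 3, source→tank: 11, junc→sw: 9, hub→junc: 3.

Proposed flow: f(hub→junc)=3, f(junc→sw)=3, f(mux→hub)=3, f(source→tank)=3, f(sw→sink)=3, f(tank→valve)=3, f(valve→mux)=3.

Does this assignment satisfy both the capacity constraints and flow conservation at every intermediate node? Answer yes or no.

Yes

Every edge has 0 ≤ f(e) ≤ cap(e).
At each intermediate node, inflow equals outflow.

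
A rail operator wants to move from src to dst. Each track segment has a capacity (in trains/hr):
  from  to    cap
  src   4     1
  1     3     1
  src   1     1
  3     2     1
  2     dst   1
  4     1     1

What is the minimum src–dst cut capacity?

1

Max flow = 1 (via 1 augmenting path).
In the residual at optimum, the set reachable from src is {1, 4, src}.
Cut edges: 1→3 (cap 1). Sum = 1.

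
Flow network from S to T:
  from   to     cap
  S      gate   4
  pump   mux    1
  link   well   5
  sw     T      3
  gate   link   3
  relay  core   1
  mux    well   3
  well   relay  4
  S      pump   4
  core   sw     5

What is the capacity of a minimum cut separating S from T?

1

Max flow = 1 (via 1 augmenting path).
In the residual at optimum, the set reachable from S is {S, gate, link, mux, pump, relay, well}.
Cut edges: relay→core (cap 1). Sum = 1.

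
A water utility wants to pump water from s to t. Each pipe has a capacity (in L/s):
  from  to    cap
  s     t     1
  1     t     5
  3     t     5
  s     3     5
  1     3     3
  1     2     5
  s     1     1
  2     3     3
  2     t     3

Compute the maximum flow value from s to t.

7

Augment s→t: bottleneck 1. Total 1.
Augment s→1→t: bottleneck 1. Total 2.
Augment s→3→t: bottleneck 5. Total 7.
No augmenting path remains in the residual graph.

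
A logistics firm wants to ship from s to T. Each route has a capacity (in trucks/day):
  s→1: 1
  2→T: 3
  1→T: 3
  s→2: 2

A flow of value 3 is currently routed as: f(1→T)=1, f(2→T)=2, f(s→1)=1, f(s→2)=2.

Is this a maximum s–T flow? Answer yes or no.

Residual reachable from s: {s}; T is not reachable.
Saturated cut: s→2, s→1 with total capacity 3 = current flow value. Flow is maximum.

Yes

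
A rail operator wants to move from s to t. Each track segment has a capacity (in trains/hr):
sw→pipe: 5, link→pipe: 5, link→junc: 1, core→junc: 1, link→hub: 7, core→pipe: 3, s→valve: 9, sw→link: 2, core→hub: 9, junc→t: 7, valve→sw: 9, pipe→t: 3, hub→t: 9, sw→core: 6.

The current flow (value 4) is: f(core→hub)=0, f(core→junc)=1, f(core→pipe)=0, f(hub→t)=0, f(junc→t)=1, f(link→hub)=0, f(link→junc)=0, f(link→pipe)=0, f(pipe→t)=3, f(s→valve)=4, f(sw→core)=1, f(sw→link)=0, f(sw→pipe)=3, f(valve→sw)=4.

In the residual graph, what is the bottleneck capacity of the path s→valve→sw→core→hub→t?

Residual capacities along the path: s→valve: 5, valve→sw: 5, sw→core: 5, core→hub: 9, hub→t: 9.
Minimum is 5.

5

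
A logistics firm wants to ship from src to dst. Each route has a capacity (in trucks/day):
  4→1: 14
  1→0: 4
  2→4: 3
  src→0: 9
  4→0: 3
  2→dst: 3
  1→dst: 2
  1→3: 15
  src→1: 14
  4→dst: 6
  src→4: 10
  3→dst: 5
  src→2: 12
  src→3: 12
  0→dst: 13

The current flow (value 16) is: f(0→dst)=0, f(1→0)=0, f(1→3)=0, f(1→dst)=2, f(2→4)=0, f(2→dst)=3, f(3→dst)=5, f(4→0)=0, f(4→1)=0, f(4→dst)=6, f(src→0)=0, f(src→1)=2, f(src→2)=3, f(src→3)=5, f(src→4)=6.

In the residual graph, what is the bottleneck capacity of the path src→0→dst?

Residual capacities along the path: src→0: 9, 0→dst: 13.
Minimum is 9.

9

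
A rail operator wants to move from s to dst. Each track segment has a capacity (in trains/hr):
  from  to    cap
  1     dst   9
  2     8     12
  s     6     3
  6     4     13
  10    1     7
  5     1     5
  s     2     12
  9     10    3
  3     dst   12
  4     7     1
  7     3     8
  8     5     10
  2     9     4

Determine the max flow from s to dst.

Augment s->6->4->7->3->dst: bottleneck 1. Total 1.
Augment s->2->9->10->1->dst: bottleneck 3. Total 4.
Augment s->2->8->5->1->dst: bottleneck 5. Total 9.
No augmenting path remains in the residual graph.

9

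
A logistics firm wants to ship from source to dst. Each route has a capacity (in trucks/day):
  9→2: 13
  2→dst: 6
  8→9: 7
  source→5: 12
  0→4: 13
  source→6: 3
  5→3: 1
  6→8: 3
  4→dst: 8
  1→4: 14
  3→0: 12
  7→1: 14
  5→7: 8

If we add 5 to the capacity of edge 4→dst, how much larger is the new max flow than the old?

1

Original max flow = 11.
After raising cap(4→dst), augmenting paths through that edge carry 1 more unit.
New max flow = 12. Increase = 1.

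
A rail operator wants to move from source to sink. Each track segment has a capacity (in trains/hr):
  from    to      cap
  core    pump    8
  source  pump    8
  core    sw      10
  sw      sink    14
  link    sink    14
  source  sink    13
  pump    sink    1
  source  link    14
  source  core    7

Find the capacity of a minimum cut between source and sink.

35

Max flow = 35 (via 4 augmenting paths).
In the residual at optimum, the set reachable from source is {pump, source}.
Cut edges: source->core (cap 7), source->link (cap 14), source->sink (cap 13), pump->sink (cap 1). Sum = 35.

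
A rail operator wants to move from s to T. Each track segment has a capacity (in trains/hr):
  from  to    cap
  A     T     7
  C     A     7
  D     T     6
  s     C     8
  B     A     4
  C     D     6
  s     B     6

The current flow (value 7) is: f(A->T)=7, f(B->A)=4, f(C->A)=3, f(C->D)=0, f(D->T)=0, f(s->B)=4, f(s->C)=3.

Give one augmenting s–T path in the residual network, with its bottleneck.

s->C->D->T, bottleneck 5

Residual along s->C->D->T: s->C: 5, C->D: 6, D->T: 6.
Bottleneck = min = 5.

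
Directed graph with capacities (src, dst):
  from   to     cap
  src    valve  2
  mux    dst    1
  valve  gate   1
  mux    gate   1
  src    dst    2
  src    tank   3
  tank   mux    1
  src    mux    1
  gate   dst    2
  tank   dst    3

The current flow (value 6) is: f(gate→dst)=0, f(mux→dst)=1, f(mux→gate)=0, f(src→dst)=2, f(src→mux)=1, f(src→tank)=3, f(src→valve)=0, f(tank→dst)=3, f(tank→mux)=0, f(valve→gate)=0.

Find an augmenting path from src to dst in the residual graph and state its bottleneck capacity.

src→valve→gate→dst, bottleneck 1

Residual along src→valve→gate→dst: src→valve: 2, valve→gate: 1, gate→dst: 2.
Bottleneck = min = 1.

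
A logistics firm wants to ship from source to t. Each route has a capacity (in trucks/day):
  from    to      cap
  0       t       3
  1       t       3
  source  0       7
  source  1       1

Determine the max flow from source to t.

Augment source->1->t: bottleneck 1. Total 1.
Augment source->0->t: bottleneck 3. Total 4.
No augmenting path remains in the residual graph.

4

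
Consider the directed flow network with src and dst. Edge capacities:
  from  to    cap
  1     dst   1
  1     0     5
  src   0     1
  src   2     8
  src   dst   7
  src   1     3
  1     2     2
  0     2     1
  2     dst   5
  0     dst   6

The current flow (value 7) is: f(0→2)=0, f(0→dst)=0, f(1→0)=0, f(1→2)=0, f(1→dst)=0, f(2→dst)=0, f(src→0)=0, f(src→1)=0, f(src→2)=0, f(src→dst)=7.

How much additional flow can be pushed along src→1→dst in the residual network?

1

Residual capacities along the path: src→1: 3, 1→dst: 1.
Minimum is 1.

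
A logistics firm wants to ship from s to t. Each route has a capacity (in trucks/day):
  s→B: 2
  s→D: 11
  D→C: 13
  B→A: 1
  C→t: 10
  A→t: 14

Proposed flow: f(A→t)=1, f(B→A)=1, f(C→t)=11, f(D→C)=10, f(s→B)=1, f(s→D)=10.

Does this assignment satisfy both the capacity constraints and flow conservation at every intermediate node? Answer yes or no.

No

Capacity violated on C→t: flow 11 > capacity 10.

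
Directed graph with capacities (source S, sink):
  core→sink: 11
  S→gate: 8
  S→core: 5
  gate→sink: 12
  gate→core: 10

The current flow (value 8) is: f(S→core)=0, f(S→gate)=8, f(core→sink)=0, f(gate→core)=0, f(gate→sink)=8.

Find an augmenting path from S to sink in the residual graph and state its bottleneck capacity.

S→core→sink, bottleneck 5

Residual along S→core→sink: S→core: 5, core→sink: 11.
Bottleneck = min = 5.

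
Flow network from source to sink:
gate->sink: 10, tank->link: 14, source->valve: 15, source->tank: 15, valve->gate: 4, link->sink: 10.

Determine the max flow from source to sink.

14

Augment source->valve->gate->sink: bottleneck 4. Total 4.
Augment source->tank->link->sink: bottleneck 10. Total 14.
No augmenting path remains in the residual graph.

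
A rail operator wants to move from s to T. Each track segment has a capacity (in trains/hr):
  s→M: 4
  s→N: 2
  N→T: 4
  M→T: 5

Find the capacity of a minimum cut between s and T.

Max flow = 6 (via 2 augmenting paths).
In the residual at optimum, the set reachable from s is {s}.
Cut edges: s→N (cap 2), s→M (cap 4). Sum = 6.

6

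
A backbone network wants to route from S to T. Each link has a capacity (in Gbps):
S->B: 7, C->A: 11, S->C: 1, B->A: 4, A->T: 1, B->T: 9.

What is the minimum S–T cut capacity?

Max flow = 8 (via 2 augmenting paths).
In the residual at optimum, the set reachable from S is {S}.
Cut edges: S->B (cap 7), S->C (cap 1). Sum = 8.

8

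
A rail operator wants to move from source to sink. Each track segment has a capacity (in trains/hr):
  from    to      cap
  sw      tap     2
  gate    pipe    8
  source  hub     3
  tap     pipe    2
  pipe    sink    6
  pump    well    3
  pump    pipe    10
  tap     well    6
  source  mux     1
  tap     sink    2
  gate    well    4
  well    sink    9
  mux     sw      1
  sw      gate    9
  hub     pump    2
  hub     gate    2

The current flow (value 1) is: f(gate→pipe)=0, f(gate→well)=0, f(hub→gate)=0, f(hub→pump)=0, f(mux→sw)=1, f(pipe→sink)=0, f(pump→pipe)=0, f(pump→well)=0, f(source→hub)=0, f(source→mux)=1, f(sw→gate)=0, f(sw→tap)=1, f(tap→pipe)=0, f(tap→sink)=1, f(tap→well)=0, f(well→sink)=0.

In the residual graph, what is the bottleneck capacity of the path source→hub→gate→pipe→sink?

Residual capacities along the path: source→hub: 3, hub→gate: 2, gate→pipe: 8, pipe→sink: 6.
Minimum is 2.

2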